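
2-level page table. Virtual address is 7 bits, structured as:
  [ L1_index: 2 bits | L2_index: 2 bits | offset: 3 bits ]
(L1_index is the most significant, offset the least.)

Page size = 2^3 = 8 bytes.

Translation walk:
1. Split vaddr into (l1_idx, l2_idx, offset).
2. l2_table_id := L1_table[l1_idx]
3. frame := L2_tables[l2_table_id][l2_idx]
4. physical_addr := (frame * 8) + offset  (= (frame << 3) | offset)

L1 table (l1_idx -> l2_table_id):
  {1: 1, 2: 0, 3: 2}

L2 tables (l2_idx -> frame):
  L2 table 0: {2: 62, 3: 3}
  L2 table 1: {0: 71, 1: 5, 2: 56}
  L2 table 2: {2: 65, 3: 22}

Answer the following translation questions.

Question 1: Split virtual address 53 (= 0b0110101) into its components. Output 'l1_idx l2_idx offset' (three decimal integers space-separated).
vaddr = 53 = 0b0110101
  top 2 bits -> l1_idx = 1
  next 2 bits -> l2_idx = 2
  bottom 3 bits -> offset = 5

Answer: 1 2 5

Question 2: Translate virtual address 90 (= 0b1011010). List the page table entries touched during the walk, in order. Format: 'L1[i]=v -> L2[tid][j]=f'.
vaddr = 90 = 0b1011010
Split: l1_idx=2, l2_idx=3, offset=2

Answer: L1[2]=0 -> L2[0][3]=3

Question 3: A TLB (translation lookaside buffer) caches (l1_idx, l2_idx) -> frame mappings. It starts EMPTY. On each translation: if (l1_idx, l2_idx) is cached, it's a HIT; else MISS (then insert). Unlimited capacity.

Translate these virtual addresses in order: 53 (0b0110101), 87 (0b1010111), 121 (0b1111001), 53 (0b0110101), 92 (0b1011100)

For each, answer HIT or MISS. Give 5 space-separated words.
vaddr=53: (1,2) not in TLB -> MISS, insert
vaddr=87: (2,2) not in TLB -> MISS, insert
vaddr=121: (3,3) not in TLB -> MISS, insert
vaddr=53: (1,2) in TLB -> HIT
vaddr=92: (2,3) not in TLB -> MISS, insert

Answer: MISS MISS MISS HIT MISS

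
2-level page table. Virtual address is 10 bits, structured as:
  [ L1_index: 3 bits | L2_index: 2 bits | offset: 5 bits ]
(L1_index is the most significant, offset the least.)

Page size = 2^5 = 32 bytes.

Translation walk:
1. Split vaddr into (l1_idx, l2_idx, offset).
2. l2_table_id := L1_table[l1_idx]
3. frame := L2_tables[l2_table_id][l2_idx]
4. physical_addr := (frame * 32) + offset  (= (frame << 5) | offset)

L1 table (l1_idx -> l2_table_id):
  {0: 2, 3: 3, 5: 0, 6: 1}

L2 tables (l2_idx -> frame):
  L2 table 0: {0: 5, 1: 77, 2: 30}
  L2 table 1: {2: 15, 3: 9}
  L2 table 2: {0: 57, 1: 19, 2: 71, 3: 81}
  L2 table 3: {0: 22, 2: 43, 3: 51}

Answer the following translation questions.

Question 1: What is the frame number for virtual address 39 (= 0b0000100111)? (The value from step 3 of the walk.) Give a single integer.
Answer: 19

Derivation:
vaddr = 39: l1_idx=0, l2_idx=1
L1[0] = 2; L2[2][1] = 19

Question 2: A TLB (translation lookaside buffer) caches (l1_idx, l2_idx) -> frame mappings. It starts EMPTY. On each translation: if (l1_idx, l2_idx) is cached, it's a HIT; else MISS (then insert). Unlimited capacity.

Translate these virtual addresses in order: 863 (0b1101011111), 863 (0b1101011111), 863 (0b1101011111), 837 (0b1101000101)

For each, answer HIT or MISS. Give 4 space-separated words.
vaddr=863: (6,2) not in TLB -> MISS, insert
vaddr=863: (6,2) in TLB -> HIT
vaddr=863: (6,2) in TLB -> HIT
vaddr=837: (6,2) in TLB -> HIT

Answer: MISS HIT HIT HIT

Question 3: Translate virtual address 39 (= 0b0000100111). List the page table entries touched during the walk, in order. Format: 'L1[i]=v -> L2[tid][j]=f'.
vaddr = 39 = 0b0000100111
Split: l1_idx=0, l2_idx=1, offset=7

Answer: L1[0]=2 -> L2[2][1]=19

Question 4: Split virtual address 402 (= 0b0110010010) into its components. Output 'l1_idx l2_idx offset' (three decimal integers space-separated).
vaddr = 402 = 0b0110010010
  top 3 bits -> l1_idx = 3
  next 2 bits -> l2_idx = 0
  bottom 5 bits -> offset = 18

Answer: 3 0 18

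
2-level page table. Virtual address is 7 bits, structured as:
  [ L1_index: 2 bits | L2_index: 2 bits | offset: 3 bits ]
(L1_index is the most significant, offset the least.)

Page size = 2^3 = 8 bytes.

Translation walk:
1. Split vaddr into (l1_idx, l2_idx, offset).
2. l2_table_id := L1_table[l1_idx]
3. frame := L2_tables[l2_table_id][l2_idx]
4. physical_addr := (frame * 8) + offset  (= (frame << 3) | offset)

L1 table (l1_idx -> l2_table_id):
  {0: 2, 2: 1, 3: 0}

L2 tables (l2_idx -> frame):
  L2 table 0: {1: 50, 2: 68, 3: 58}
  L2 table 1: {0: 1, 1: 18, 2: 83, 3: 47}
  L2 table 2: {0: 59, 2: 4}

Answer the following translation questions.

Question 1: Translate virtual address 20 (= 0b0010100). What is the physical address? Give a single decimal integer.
vaddr = 20 = 0b0010100
Split: l1_idx=0, l2_idx=2, offset=4
L1[0] = 2
L2[2][2] = 4
paddr = 4 * 8 + 4 = 36

Answer: 36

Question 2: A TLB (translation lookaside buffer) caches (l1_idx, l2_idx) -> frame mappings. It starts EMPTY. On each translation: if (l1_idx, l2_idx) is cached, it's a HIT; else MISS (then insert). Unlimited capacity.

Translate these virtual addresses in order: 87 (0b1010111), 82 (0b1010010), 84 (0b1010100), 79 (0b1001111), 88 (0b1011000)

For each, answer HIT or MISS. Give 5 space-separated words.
Answer: MISS HIT HIT MISS MISS

Derivation:
vaddr=87: (2,2) not in TLB -> MISS, insert
vaddr=82: (2,2) in TLB -> HIT
vaddr=84: (2,2) in TLB -> HIT
vaddr=79: (2,1) not in TLB -> MISS, insert
vaddr=88: (2,3) not in TLB -> MISS, insert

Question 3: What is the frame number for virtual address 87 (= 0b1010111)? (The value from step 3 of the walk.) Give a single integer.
vaddr = 87: l1_idx=2, l2_idx=2
L1[2] = 1; L2[1][2] = 83

Answer: 83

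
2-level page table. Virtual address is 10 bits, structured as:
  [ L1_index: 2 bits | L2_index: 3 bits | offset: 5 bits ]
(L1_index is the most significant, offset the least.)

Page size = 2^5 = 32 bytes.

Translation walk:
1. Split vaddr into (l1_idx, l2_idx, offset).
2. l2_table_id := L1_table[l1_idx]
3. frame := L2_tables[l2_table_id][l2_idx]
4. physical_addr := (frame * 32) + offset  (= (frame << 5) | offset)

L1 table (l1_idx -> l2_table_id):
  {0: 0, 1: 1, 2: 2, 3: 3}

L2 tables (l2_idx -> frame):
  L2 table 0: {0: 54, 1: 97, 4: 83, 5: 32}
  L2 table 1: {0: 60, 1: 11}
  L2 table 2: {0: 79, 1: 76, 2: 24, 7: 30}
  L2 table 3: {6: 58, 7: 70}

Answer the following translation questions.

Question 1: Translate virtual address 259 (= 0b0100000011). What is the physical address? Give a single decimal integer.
Answer: 1923

Derivation:
vaddr = 259 = 0b0100000011
Split: l1_idx=1, l2_idx=0, offset=3
L1[1] = 1
L2[1][0] = 60
paddr = 60 * 32 + 3 = 1923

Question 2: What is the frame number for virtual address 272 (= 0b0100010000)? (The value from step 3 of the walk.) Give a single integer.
vaddr = 272: l1_idx=1, l2_idx=0
L1[1] = 1; L2[1][0] = 60

Answer: 60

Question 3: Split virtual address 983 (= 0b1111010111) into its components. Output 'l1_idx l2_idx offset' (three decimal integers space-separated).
vaddr = 983 = 0b1111010111
  top 2 bits -> l1_idx = 3
  next 3 bits -> l2_idx = 6
  bottom 5 bits -> offset = 23

Answer: 3 6 23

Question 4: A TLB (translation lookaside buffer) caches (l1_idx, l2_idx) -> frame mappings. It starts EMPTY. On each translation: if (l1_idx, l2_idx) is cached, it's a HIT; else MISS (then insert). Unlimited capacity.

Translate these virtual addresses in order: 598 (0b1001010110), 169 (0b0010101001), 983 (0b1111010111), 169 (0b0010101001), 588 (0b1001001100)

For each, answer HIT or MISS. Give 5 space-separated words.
Answer: MISS MISS MISS HIT HIT

Derivation:
vaddr=598: (2,2) not in TLB -> MISS, insert
vaddr=169: (0,5) not in TLB -> MISS, insert
vaddr=983: (3,6) not in TLB -> MISS, insert
vaddr=169: (0,5) in TLB -> HIT
vaddr=588: (2,2) in TLB -> HIT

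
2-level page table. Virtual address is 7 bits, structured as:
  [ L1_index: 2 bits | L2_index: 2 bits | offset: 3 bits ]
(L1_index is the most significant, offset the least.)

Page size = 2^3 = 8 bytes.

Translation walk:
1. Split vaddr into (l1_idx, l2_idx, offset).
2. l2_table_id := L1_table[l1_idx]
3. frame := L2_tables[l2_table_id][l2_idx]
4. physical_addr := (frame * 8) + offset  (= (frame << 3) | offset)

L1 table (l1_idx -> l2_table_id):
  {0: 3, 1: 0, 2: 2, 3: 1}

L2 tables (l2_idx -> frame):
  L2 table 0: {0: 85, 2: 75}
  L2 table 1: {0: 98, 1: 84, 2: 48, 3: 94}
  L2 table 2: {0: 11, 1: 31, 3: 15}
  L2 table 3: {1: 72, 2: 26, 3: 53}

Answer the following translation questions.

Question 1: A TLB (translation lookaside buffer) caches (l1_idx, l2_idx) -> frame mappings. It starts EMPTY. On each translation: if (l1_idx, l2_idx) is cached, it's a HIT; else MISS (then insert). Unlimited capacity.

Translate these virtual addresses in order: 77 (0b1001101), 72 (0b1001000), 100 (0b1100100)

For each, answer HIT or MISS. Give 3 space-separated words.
vaddr=77: (2,1) not in TLB -> MISS, insert
vaddr=72: (2,1) in TLB -> HIT
vaddr=100: (3,0) not in TLB -> MISS, insert

Answer: MISS HIT MISS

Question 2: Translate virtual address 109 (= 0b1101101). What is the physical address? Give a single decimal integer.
Answer: 677

Derivation:
vaddr = 109 = 0b1101101
Split: l1_idx=3, l2_idx=1, offset=5
L1[3] = 1
L2[1][1] = 84
paddr = 84 * 8 + 5 = 677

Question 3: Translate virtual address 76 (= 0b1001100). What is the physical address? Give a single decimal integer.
Answer: 252

Derivation:
vaddr = 76 = 0b1001100
Split: l1_idx=2, l2_idx=1, offset=4
L1[2] = 2
L2[2][1] = 31
paddr = 31 * 8 + 4 = 252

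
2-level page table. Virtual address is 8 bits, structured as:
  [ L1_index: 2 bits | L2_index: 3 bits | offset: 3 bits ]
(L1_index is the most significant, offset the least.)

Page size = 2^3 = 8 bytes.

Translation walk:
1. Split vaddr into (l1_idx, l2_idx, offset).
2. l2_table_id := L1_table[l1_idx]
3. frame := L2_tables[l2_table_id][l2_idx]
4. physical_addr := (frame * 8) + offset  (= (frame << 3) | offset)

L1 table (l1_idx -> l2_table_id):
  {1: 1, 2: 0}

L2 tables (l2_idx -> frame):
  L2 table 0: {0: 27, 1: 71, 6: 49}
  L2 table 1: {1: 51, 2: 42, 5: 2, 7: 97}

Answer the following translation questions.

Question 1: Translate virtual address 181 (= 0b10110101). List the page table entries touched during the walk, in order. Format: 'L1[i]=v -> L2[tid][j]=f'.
Answer: L1[2]=0 -> L2[0][6]=49

Derivation:
vaddr = 181 = 0b10110101
Split: l1_idx=2, l2_idx=6, offset=5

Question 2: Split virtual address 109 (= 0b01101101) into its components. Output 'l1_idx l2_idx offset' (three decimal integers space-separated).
vaddr = 109 = 0b01101101
  top 2 bits -> l1_idx = 1
  next 3 bits -> l2_idx = 5
  bottom 3 bits -> offset = 5

Answer: 1 5 5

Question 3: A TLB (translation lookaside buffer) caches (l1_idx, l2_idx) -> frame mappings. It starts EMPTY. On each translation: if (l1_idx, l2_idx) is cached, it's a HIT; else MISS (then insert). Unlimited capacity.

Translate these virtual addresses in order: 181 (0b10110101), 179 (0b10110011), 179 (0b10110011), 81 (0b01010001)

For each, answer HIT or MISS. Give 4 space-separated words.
vaddr=181: (2,6) not in TLB -> MISS, insert
vaddr=179: (2,6) in TLB -> HIT
vaddr=179: (2,6) in TLB -> HIT
vaddr=81: (1,2) not in TLB -> MISS, insert

Answer: MISS HIT HIT MISS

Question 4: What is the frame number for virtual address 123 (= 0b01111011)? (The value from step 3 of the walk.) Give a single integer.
Answer: 97

Derivation:
vaddr = 123: l1_idx=1, l2_idx=7
L1[1] = 1; L2[1][7] = 97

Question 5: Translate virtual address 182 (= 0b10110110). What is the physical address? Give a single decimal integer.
Answer: 398

Derivation:
vaddr = 182 = 0b10110110
Split: l1_idx=2, l2_idx=6, offset=6
L1[2] = 0
L2[0][6] = 49
paddr = 49 * 8 + 6 = 398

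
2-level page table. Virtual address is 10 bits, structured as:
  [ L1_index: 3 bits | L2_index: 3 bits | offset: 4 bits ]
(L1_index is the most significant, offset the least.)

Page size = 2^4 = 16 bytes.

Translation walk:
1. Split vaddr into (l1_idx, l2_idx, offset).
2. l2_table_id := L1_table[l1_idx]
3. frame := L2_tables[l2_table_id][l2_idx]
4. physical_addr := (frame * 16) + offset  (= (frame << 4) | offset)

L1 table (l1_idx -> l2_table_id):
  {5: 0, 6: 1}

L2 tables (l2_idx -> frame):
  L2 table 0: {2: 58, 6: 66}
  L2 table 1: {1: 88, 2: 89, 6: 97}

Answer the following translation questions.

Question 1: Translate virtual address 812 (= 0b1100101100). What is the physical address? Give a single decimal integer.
Answer: 1436

Derivation:
vaddr = 812 = 0b1100101100
Split: l1_idx=6, l2_idx=2, offset=12
L1[6] = 1
L2[1][2] = 89
paddr = 89 * 16 + 12 = 1436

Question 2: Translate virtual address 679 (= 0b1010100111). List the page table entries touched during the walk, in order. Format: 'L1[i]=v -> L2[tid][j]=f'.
vaddr = 679 = 0b1010100111
Split: l1_idx=5, l2_idx=2, offset=7

Answer: L1[5]=0 -> L2[0][2]=58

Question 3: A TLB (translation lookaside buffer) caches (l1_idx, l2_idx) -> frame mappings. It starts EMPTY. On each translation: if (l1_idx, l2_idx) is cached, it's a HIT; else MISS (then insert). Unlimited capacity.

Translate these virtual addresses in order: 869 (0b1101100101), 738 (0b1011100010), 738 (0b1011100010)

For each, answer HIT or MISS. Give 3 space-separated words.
Answer: MISS MISS HIT

Derivation:
vaddr=869: (6,6) not in TLB -> MISS, insert
vaddr=738: (5,6) not in TLB -> MISS, insert
vaddr=738: (5,6) in TLB -> HIT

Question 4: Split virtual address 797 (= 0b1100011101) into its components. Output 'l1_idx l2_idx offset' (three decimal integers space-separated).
vaddr = 797 = 0b1100011101
  top 3 bits -> l1_idx = 6
  next 3 bits -> l2_idx = 1
  bottom 4 bits -> offset = 13

Answer: 6 1 13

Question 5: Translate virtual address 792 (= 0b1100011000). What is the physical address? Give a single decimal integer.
Answer: 1416

Derivation:
vaddr = 792 = 0b1100011000
Split: l1_idx=6, l2_idx=1, offset=8
L1[6] = 1
L2[1][1] = 88
paddr = 88 * 16 + 8 = 1416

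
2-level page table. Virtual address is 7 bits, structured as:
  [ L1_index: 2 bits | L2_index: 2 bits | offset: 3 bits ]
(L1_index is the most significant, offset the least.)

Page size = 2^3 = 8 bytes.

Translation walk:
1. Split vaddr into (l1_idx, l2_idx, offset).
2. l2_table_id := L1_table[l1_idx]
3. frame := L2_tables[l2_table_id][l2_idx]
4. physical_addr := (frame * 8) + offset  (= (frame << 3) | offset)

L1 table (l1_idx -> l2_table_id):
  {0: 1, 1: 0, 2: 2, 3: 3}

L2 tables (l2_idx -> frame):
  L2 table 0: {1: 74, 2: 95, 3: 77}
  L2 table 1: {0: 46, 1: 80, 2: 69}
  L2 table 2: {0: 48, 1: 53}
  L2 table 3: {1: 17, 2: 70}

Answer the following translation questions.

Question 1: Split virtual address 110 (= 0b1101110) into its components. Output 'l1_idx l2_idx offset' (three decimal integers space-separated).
Answer: 3 1 6

Derivation:
vaddr = 110 = 0b1101110
  top 2 bits -> l1_idx = 3
  next 2 bits -> l2_idx = 1
  bottom 3 bits -> offset = 6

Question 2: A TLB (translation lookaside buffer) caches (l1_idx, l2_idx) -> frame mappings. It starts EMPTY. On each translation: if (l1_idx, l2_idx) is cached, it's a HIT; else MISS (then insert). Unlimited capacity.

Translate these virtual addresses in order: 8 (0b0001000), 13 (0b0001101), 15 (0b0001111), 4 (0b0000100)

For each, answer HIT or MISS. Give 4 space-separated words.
vaddr=8: (0,1) not in TLB -> MISS, insert
vaddr=13: (0,1) in TLB -> HIT
vaddr=15: (0,1) in TLB -> HIT
vaddr=4: (0,0) not in TLB -> MISS, insert

Answer: MISS HIT HIT MISS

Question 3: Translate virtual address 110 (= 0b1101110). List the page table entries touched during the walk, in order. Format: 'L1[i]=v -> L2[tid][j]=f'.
vaddr = 110 = 0b1101110
Split: l1_idx=3, l2_idx=1, offset=6

Answer: L1[3]=3 -> L2[3][1]=17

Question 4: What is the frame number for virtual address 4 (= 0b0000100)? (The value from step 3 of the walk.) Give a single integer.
Answer: 46

Derivation:
vaddr = 4: l1_idx=0, l2_idx=0
L1[0] = 1; L2[1][0] = 46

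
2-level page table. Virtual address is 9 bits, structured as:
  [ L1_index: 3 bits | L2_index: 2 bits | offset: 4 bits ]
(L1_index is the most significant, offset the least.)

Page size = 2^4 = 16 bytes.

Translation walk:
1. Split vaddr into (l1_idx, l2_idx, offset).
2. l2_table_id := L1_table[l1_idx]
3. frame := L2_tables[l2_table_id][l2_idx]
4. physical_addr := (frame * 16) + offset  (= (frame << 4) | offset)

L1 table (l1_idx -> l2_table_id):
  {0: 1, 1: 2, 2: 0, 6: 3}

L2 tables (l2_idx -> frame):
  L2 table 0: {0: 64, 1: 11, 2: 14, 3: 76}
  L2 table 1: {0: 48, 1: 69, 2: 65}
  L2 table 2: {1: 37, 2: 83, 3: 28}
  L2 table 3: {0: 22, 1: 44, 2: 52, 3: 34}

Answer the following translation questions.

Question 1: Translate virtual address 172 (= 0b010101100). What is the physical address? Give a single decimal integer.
Answer: 236

Derivation:
vaddr = 172 = 0b010101100
Split: l1_idx=2, l2_idx=2, offset=12
L1[2] = 0
L2[0][2] = 14
paddr = 14 * 16 + 12 = 236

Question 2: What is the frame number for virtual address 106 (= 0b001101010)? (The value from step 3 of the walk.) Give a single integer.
Answer: 83

Derivation:
vaddr = 106: l1_idx=1, l2_idx=2
L1[1] = 2; L2[2][2] = 83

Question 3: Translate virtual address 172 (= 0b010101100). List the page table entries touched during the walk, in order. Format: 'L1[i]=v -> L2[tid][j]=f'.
Answer: L1[2]=0 -> L2[0][2]=14

Derivation:
vaddr = 172 = 0b010101100
Split: l1_idx=2, l2_idx=2, offset=12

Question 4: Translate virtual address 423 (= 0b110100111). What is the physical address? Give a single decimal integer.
Answer: 839

Derivation:
vaddr = 423 = 0b110100111
Split: l1_idx=6, l2_idx=2, offset=7
L1[6] = 3
L2[3][2] = 52
paddr = 52 * 16 + 7 = 839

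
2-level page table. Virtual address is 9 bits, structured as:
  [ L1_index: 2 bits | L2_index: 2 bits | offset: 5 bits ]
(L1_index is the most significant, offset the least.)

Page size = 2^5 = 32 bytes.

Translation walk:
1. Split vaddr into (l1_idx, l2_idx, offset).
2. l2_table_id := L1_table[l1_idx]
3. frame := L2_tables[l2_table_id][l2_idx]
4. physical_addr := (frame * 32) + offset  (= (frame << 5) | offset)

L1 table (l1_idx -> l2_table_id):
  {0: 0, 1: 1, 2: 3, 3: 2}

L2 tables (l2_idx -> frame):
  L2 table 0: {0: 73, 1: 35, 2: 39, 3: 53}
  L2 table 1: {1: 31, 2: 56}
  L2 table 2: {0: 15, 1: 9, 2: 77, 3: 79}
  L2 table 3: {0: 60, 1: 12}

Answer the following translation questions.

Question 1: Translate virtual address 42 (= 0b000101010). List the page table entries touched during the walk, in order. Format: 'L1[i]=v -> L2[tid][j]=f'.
vaddr = 42 = 0b000101010
Split: l1_idx=0, l2_idx=1, offset=10

Answer: L1[0]=0 -> L2[0][1]=35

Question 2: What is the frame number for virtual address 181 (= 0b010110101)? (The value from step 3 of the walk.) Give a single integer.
Answer: 31

Derivation:
vaddr = 181: l1_idx=1, l2_idx=1
L1[1] = 1; L2[1][1] = 31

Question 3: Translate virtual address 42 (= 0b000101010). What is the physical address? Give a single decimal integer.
vaddr = 42 = 0b000101010
Split: l1_idx=0, l2_idx=1, offset=10
L1[0] = 0
L2[0][1] = 35
paddr = 35 * 32 + 10 = 1130

Answer: 1130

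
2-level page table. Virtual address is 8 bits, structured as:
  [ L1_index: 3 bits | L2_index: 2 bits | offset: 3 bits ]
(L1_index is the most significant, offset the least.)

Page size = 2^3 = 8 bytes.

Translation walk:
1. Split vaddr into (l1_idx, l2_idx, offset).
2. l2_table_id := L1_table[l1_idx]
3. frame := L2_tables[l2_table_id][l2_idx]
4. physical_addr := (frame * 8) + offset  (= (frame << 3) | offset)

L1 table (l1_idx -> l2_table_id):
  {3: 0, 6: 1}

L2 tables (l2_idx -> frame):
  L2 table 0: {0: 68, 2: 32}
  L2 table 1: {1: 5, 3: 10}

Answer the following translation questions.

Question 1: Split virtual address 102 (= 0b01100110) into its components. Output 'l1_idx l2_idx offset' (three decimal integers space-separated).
Answer: 3 0 6

Derivation:
vaddr = 102 = 0b01100110
  top 3 bits -> l1_idx = 3
  next 2 bits -> l2_idx = 0
  bottom 3 bits -> offset = 6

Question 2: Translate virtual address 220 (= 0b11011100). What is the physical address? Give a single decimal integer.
vaddr = 220 = 0b11011100
Split: l1_idx=6, l2_idx=3, offset=4
L1[6] = 1
L2[1][3] = 10
paddr = 10 * 8 + 4 = 84

Answer: 84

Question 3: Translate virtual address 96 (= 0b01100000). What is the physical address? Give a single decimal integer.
vaddr = 96 = 0b01100000
Split: l1_idx=3, l2_idx=0, offset=0
L1[3] = 0
L2[0][0] = 68
paddr = 68 * 8 + 0 = 544

Answer: 544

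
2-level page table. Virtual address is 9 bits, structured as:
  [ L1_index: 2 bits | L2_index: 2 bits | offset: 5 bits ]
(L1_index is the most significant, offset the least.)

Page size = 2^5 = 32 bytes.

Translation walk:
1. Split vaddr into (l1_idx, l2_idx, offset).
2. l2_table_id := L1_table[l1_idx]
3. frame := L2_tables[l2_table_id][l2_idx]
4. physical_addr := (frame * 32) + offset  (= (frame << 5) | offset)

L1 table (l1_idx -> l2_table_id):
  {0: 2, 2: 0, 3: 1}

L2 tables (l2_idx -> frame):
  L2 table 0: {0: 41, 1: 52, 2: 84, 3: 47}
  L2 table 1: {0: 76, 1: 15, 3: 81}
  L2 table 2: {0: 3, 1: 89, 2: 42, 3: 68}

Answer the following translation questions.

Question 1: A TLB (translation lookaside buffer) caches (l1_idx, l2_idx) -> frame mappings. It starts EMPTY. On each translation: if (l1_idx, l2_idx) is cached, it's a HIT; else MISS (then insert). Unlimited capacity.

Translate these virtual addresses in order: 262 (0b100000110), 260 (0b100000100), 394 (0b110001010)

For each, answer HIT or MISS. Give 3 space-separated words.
vaddr=262: (2,0) not in TLB -> MISS, insert
vaddr=260: (2,0) in TLB -> HIT
vaddr=394: (3,0) not in TLB -> MISS, insert

Answer: MISS HIT MISS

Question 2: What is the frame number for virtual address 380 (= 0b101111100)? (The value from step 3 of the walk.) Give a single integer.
vaddr = 380: l1_idx=2, l2_idx=3
L1[2] = 0; L2[0][3] = 47

Answer: 47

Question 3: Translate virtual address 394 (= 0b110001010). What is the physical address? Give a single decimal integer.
Answer: 2442

Derivation:
vaddr = 394 = 0b110001010
Split: l1_idx=3, l2_idx=0, offset=10
L1[3] = 1
L2[1][0] = 76
paddr = 76 * 32 + 10 = 2442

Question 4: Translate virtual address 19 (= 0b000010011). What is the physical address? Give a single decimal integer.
Answer: 115

Derivation:
vaddr = 19 = 0b000010011
Split: l1_idx=0, l2_idx=0, offset=19
L1[0] = 2
L2[2][0] = 3
paddr = 3 * 32 + 19 = 115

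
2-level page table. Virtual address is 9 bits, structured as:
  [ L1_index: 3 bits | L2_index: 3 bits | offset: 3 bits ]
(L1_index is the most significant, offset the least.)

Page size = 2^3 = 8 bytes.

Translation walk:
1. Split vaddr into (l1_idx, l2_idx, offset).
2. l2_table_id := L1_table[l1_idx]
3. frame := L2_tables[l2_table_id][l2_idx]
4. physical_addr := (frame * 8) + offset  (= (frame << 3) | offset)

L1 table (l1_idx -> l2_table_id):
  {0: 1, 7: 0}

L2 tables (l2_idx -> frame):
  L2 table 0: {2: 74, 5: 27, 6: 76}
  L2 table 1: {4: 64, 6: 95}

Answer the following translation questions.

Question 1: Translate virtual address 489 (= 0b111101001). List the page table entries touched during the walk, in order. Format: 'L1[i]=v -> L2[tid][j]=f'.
Answer: L1[7]=0 -> L2[0][5]=27

Derivation:
vaddr = 489 = 0b111101001
Split: l1_idx=7, l2_idx=5, offset=1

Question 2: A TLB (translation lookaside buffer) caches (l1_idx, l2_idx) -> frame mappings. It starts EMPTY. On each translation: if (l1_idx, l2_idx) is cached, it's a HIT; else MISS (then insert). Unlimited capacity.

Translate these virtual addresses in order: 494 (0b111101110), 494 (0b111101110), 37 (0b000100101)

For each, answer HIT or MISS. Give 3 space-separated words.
vaddr=494: (7,5) not in TLB -> MISS, insert
vaddr=494: (7,5) in TLB -> HIT
vaddr=37: (0,4) not in TLB -> MISS, insert

Answer: MISS HIT MISS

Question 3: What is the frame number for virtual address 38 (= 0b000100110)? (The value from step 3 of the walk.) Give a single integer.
Answer: 64

Derivation:
vaddr = 38: l1_idx=0, l2_idx=4
L1[0] = 1; L2[1][4] = 64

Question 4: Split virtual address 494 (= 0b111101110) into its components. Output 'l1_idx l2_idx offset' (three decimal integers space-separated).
vaddr = 494 = 0b111101110
  top 3 bits -> l1_idx = 7
  next 3 bits -> l2_idx = 5
  bottom 3 bits -> offset = 6

Answer: 7 5 6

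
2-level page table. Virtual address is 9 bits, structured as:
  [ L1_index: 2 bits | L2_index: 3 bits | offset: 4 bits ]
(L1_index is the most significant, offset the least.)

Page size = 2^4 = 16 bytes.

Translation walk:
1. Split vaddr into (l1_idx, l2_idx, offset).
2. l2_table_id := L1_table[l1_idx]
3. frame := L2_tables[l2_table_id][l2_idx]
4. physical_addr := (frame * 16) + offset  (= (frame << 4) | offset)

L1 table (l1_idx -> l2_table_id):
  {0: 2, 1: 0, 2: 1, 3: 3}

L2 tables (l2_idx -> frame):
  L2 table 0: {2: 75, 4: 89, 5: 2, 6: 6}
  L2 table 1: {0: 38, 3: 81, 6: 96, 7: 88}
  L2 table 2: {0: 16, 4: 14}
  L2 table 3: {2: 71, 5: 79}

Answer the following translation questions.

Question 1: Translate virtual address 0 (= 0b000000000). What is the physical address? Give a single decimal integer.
vaddr = 0 = 0b000000000
Split: l1_idx=0, l2_idx=0, offset=0
L1[0] = 2
L2[2][0] = 16
paddr = 16 * 16 + 0 = 256

Answer: 256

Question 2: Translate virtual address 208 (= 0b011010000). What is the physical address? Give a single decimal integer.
vaddr = 208 = 0b011010000
Split: l1_idx=1, l2_idx=5, offset=0
L1[1] = 0
L2[0][5] = 2
paddr = 2 * 16 + 0 = 32

Answer: 32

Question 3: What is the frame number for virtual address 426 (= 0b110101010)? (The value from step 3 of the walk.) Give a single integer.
vaddr = 426: l1_idx=3, l2_idx=2
L1[3] = 3; L2[3][2] = 71

Answer: 71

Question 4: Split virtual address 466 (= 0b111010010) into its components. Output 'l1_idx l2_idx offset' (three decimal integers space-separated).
vaddr = 466 = 0b111010010
  top 2 bits -> l1_idx = 3
  next 3 bits -> l2_idx = 5
  bottom 4 bits -> offset = 2

Answer: 3 5 2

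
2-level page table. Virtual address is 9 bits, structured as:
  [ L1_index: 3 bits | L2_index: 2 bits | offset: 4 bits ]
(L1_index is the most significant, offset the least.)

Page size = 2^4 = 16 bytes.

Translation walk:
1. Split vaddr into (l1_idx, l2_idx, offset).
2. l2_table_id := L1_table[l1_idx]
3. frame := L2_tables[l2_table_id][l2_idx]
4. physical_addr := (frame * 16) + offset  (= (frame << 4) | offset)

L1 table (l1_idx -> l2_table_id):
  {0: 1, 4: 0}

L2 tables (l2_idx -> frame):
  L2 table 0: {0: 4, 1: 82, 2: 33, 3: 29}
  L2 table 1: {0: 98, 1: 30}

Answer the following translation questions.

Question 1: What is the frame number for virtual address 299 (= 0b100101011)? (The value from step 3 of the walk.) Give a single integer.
vaddr = 299: l1_idx=4, l2_idx=2
L1[4] = 0; L2[0][2] = 33

Answer: 33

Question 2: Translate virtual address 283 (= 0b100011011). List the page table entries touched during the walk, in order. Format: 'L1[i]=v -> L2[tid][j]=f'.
Answer: L1[4]=0 -> L2[0][1]=82

Derivation:
vaddr = 283 = 0b100011011
Split: l1_idx=4, l2_idx=1, offset=11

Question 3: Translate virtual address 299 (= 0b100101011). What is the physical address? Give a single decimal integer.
vaddr = 299 = 0b100101011
Split: l1_idx=4, l2_idx=2, offset=11
L1[4] = 0
L2[0][2] = 33
paddr = 33 * 16 + 11 = 539

Answer: 539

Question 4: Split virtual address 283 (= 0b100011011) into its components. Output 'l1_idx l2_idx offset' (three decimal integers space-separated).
vaddr = 283 = 0b100011011
  top 3 bits -> l1_idx = 4
  next 2 bits -> l2_idx = 1
  bottom 4 bits -> offset = 11

Answer: 4 1 11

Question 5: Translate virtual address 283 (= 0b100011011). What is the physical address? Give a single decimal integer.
Answer: 1323

Derivation:
vaddr = 283 = 0b100011011
Split: l1_idx=4, l2_idx=1, offset=11
L1[4] = 0
L2[0][1] = 82
paddr = 82 * 16 + 11 = 1323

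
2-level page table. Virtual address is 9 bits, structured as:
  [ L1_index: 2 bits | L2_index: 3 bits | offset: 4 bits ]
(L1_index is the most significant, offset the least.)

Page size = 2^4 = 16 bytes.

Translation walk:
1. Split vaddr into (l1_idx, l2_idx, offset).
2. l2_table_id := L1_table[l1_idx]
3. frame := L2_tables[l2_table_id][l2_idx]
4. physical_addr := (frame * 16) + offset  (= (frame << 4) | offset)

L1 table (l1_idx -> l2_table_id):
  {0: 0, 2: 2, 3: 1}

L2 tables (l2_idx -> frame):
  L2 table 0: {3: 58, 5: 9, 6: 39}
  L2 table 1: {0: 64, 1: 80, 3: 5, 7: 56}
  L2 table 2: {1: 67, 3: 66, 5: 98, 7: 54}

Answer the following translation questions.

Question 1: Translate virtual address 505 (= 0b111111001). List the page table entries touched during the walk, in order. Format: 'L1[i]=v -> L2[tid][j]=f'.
vaddr = 505 = 0b111111001
Split: l1_idx=3, l2_idx=7, offset=9

Answer: L1[3]=1 -> L2[1][7]=56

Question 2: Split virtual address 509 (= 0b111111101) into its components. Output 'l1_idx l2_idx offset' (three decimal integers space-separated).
vaddr = 509 = 0b111111101
  top 2 bits -> l1_idx = 3
  next 3 bits -> l2_idx = 7
  bottom 4 bits -> offset = 13

Answer: 3 7 13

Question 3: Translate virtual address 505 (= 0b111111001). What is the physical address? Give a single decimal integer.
vaddr = 505 = 0b111111001
Split: l1_idx=3, l2_idx=7, offset=9
L1[3] = 1
L2[1][7] = 56
paddr = 56 * 16 + 9 = 905

Answer: 905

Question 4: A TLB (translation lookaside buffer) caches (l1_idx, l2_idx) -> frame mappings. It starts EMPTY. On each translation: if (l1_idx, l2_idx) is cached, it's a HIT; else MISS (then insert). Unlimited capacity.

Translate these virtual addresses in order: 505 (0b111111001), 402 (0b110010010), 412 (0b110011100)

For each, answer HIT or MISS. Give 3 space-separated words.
vaddr=505: (3,7) not in TLB -> MISS, insert
vaddr=402: (3,1) not in TLB -> MISS, insert
vaddr=412: (3,1) in TLB -> HIT

Answer: MISS MISS HIT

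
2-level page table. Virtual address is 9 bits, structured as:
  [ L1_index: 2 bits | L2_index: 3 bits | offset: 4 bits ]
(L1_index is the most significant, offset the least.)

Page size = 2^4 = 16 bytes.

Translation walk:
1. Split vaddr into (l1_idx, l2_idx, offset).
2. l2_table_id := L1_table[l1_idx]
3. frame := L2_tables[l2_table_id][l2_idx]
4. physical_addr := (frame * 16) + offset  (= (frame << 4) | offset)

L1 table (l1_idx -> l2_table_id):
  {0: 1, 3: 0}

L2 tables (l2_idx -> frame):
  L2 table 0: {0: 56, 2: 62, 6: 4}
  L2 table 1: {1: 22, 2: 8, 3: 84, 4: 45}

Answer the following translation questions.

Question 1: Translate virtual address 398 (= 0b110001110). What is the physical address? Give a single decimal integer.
Answer: 910

Derivation:
vaddr = 398 = 0b110001110
Split: l1_idx=3, l2_idx=0, offset=14
L1[3] = 0
L2[0][0] = 56
paddr = 56 * 16 + 14 = 910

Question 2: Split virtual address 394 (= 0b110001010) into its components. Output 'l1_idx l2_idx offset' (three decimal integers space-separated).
vaddr = 394 = 0b110001010
  top 2 bits -> l1_idx = 3
  next 3 bits -> l2_idx = 0
  bottom 4 bits -> offset = 10

Answer: 3 0 10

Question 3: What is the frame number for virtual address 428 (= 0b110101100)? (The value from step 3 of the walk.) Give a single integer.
vaddr = 428: l1_idx=3, l2_idx=2
L1[3] = 0; L2[0][2] = 62

Answer: 62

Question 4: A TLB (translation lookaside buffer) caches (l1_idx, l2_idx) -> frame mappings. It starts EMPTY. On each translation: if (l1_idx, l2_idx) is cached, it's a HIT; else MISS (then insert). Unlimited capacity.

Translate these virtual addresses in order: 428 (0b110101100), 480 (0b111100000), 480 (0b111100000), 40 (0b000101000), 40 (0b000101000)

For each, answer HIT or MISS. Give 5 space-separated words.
vaddr=428: (3,2) not in TLB -> MISS, insert
vaddr=480: (3,6) not in TLB -> MISS, insert
vaddr=480: (3,6) in TLB -> HIT
vaddr=40: (0,2) not in TLB -> MISS, insert
vaddr=40: (0,2) in TLB -> HIT

Answer: MISS MISS HIT MISS HIT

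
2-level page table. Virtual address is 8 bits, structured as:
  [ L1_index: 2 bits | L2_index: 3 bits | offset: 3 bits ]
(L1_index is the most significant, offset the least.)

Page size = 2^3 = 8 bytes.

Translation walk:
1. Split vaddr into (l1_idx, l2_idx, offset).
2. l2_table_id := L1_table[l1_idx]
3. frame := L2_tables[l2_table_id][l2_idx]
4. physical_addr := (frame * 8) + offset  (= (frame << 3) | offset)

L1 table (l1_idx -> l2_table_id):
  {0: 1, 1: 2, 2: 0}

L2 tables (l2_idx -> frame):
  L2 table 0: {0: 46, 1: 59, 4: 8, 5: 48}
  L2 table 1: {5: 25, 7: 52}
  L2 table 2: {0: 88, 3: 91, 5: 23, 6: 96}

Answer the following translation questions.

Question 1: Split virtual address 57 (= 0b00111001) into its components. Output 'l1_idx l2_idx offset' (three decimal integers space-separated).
vaddr = 57 = 0b00111001
  top 2 bits -> l1_idx = 0
  next 3 bits -> l2_idx = 7
  bottom 3 bits -> offset = 1

Answer: 0 7 1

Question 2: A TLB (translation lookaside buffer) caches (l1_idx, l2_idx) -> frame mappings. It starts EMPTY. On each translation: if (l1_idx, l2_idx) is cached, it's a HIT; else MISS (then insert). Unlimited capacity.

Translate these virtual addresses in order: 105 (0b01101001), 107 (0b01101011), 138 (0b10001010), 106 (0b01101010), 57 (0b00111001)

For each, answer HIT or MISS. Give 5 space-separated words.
vaddr=105: (1,5) not in TLB -> MISS, insert
vaddr=107: (1,5) in TLB -> HIT
vaddr=138: (2,1) not in TLB -> MISS, insert
vaddr=106: (1,5) in TLB -> HIT
vaddr=57: (0,7) not in TLB -> MISS, insert

Answer: MISS HIT MISS HIT MISS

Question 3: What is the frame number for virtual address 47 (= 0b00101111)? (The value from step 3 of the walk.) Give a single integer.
Answer: 25

Derivation:
vaddr = 47: l1_idx=0, l2_idx=5
L1[0] = 1; L2[1][5] = 25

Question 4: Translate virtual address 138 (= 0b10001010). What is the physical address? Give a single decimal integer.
vaddr = 138 = 0b10001010
Split: l1_idx=2, l2_idx=1, offset=2
L1[2] = 0
L2[0][1] = 59
paddr = 59 * 8 + 2 = 474

Answer: 474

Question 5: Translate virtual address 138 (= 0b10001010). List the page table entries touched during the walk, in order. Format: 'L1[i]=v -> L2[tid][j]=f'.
Answer: L1[2]=0 -> L2[0][1]=59

Derivation:
vaddr = 138 = 0b10001010
Split: l1_idx=2, l2_idx=1, offset=2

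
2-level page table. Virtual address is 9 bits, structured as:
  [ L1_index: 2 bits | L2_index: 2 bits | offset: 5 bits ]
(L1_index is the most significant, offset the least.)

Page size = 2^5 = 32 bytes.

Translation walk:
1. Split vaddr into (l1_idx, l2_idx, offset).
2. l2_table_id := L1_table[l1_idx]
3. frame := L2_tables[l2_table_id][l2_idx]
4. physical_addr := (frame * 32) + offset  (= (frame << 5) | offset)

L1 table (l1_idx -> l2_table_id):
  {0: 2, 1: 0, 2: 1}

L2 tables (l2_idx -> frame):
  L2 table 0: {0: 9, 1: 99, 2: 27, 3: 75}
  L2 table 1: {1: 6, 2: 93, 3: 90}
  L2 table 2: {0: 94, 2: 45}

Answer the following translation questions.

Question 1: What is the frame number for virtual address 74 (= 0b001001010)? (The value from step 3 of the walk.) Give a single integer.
Answer: 45

Derivation:
vaddr = 74: l1_idx=0, l2_idx=2
L1[0] = 2; L2[2][2] = 45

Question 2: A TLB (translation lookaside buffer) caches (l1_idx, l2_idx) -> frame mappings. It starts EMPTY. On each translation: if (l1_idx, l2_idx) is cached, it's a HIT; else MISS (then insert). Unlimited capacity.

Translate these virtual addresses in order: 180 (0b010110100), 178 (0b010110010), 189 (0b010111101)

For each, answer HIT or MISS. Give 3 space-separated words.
Answer: MISS HIT HIT

Derivation:
vaddr=180: (1,1) not in TLB -> MISS, insert
vaddr=178: (1,1) in TLB -> HIT
vaddr=189: (1,1) in TLB -> HIT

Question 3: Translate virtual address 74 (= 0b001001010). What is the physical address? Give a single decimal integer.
vaddr = 74 = 0b001001010
Split: l1_idx=0, l2_idx=2, offset=10
L1[0] = 2
L2[2][2] = 45
paddr = 45 * 32 + 10 = 1450

Answer: 1450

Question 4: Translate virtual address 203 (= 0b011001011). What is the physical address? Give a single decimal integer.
vaddr = 203 = 0b011001011
Split: l1_idx=1, l2_idx=2, offset=11
L1[1] = 0
L2[0][2] = 27
paddr = 27 * 32 + 11 = 875

Answer: 875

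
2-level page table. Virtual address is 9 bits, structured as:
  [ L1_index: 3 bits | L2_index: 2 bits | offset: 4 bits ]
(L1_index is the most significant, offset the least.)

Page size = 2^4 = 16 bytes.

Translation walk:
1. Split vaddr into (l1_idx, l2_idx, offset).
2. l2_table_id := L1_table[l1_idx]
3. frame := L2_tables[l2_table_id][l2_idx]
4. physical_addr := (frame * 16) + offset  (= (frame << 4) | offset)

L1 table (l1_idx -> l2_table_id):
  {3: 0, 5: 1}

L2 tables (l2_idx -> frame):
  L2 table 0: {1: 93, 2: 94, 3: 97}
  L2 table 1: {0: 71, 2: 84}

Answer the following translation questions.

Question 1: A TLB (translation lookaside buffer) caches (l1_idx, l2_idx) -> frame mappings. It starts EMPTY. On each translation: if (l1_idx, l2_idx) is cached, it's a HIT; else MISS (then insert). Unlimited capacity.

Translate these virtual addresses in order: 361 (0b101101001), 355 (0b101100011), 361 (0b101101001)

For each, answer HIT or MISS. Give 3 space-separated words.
Answer: MISS HIT HIT

Derivation:
vaddr=361: (5,2) not in TLB -> MISS, insert
vaddr=355: (5,2) in TLB -> HIT
vaddr=361: (5,2) in TLB -> HIT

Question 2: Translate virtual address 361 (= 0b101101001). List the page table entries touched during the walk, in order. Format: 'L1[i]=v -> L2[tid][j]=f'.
Answer: L1[5]=1 -> L2[1][2]=84

Derivation:
vaddr = 361 = 0b101101001
Split: l1_idx=5, l2_idx=2, offset=9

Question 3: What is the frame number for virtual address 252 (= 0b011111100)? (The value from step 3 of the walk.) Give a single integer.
vaddr = 252: l1_idx=3, l2_idx=3
L1[3] = 0; L2[0][3] = 97

Answer: 97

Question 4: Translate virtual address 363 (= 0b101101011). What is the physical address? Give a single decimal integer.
Answer: 1355

Derivation:
vaddr = 363 = 0b101101011
Split: l1_idx=5, l2_idx=2, offset=11
L1[5] = 1
L2[1][2] = 84
paddr = 84 * 16 + 11 = 1355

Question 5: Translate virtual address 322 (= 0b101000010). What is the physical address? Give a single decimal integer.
vaddr = 322 = 0b101000010
Split: l1_idx=5, l2_idx=0, offset=2
L1[5] = 1
L2[1][0] = 71
paddr = 71 * 16 + 2 = 1138

Answer: 1138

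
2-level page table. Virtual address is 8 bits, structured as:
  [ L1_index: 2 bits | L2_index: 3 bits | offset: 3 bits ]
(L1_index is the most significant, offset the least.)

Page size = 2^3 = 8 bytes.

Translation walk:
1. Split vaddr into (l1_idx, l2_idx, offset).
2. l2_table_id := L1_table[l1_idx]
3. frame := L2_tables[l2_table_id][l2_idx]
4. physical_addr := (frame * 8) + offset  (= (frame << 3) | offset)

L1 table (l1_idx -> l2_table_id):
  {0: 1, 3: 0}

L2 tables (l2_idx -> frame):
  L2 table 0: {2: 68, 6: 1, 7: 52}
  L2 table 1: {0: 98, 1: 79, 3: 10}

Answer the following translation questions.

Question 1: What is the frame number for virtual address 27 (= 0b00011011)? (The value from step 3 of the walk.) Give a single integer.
vaddr = 27: l1_idx=0, l2_idx=3
L1[0] = 1; L2[1][3] = 10

Answer: 10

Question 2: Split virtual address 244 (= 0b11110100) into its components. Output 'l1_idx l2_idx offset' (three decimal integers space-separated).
vaddr = 244 = 0b11110100
  top 2 bits -> l1_idx = 3
  next 3 bits -> l2_idx = 6
  bottom 3 bits -> offset = 4

Answer: 3 6 4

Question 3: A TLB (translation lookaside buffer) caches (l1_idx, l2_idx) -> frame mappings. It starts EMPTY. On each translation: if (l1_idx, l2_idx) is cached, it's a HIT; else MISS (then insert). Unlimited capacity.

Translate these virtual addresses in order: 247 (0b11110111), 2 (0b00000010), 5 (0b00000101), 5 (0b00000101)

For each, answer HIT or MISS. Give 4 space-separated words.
vaddr=247: (3,6) not in TLB -> MISS, insert
vaddr=2: (0,0) not in TLB -> MISS, insert
vaddr=5: (0,0) in TLB -> HIT
vaddr=5: (0,0) in TLB -> HIT

Answer: MISS MISS HIT HIT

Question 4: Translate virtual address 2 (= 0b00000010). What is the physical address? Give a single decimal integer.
Answer: 786

Derivation:
vaddr = 2 = 0b00000010
Split: l1_idx=0, l2_idx=0, offset=2
L1[0] = 1
L2[1][0] = 98
paddr = 98 * 8 + 2 = 786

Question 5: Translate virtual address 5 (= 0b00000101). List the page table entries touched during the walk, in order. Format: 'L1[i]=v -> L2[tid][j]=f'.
vaddr = 5 = 0b00000101
Split: l1_idx=0, l2_idx=0, offset=5

Answer: L1[0]=1 -> L2[1][0]=98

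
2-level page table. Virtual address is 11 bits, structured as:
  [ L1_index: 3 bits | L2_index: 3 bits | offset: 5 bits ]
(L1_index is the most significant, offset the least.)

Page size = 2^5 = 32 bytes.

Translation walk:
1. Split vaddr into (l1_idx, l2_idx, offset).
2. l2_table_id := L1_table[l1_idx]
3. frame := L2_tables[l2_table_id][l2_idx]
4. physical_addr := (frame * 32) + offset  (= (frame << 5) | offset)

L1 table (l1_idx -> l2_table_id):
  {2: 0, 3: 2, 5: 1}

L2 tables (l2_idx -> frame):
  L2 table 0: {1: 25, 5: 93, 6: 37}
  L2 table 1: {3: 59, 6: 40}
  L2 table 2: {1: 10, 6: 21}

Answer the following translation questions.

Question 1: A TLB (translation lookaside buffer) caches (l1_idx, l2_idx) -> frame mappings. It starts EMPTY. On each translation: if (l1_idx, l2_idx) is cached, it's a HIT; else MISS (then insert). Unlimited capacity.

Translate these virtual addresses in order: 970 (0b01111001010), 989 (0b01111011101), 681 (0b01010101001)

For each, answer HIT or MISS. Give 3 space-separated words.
Answer: MISS HIT MISS

Derivation:
vaddr=970: (3,6) not in TLB -> MISS, insert
vaddr=989: (3,6) in TLB -> HIT
vaddr=681: (2,5) not in TLB -> MISS, insert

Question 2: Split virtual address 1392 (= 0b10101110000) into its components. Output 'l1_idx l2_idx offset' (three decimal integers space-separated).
vaddr = 1392 = 0b10101110000
  top 3 bits -> l1_idx = 5
  next 3 bits -> l2_idx = 3
  bottom 5 bits -> offset = 16

Answer: 5 3 16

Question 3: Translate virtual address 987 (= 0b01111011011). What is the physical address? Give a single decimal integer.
vaddr = 987 = 0b01111011011
Split: l1_idx=3, l2_idx=6, offset=27
L1[3] = 2
L2[2][6] = 21
paddr = 21 * 32 + 27 = 699

Answer: 699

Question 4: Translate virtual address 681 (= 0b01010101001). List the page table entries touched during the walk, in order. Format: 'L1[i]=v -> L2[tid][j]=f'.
Answer: L1[2]=0 -> L2[0][5]=93

Derivation:
vaddr = 681 = 0b01010101001
Split: l1_idx=2, l2_idx=5, offset=9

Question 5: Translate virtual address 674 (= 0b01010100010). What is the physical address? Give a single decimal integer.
vaddr = 674 = 0b01010100010
Split: l1_idx=2, l2_idx=5, offset=2
L1[2] = 0
L2[0][5] = 93
paddr = 93 * 32 + 2 = 2978

Answer: 2978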